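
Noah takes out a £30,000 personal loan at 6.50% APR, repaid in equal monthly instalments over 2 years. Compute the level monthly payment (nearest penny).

Monthly rate = 6.5%/12 = 0.0054167; payment = 30,000 × 0.0054167 / (1 − (1+0.0054167)^−24) = £1,336.39.

£1,336.39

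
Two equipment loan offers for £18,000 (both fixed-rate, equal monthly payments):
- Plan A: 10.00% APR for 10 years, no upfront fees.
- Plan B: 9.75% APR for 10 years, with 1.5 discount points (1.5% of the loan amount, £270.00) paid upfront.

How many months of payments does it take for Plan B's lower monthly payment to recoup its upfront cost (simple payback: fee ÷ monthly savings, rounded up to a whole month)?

Plan A: monthly rate = 10%/12 = 0.0083333; payment = 18,000 × 0.0083333 / (1 − (1+0.0083333)^−120) = £237.87.
Plan B: monthly rate = 9.75%/12 = 0.0081250; payment = 18,000 × 0.0081250 / (1 − (1+0.0081250)^−120) = £235.39.
Monthly savings = £237.87 − £235.39 = £2.48.
Break-even = £270.00 / £2.48 = 108.87 → 109 months.

109 months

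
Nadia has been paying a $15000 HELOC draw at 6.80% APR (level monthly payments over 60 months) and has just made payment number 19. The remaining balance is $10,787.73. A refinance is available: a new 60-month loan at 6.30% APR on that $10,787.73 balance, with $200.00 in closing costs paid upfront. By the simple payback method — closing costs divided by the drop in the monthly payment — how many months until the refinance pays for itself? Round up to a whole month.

3 months

Current payment = 15,000 × 6.8%/12 / (1 − (1+0.0056667)^−60) = $295.60.
Refinanced payment = 10,787.73 × 0.0052500 / (1 − (1+0.0052500)^−60) = $210.07.
Monthly savings = $295.60 − $210.07 = $85.53.
Break-even = $200.00 / $85.53 = 2.34 → 3 months.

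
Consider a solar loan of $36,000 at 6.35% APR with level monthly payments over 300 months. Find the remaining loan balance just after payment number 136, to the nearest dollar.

With monthly rate i = 6.35%/12 = 0.0052917, the balance after k of n payments is P · [(1+i)^n − (1+i)^k] / [(1+i)^n − 1].
(1+0.0052917)^300 = 4.87107425 and (1+0.0052917)^136 = 2.04985537, so the balance is 36,000 × (4.87107425 − 2.04985537) / (4.87107425 − 1) = $26,236.61.

$26,237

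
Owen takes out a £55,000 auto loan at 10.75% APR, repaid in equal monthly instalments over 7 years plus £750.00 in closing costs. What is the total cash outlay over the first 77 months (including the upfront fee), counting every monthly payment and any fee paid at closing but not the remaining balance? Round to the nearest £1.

£72,708

Monthly rate = 10.75%/12 = 0.0089583; payment = 55,000 × 0.0089583 / (1 − (1+0.0089583)^−84) = £934.52.
Total outlay = 77 × £934.52 + £750.00 = £72,708.04.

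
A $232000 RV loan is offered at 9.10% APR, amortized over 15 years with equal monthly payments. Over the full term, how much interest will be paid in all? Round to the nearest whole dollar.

At 9.10% the monthly rate is 0.0075833, so the payment is 232,000 × 0.0075833 / (1 − 1.0075833^−180) = $2,366.92.
Total paid = 180 × $2,366.92 = $426,045.60; interest = $426,045.60 − $232,000 = $194,045.60.

$194,046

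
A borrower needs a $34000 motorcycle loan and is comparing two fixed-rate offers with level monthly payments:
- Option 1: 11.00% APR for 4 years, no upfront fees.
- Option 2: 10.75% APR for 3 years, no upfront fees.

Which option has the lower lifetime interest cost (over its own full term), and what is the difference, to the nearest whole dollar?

Option 1: monthly rate = 11%/12 = 0.0091667; payment = 34,000 × 0.0091667 / (1 − (1+0.0091667)^−48) = $878.75.
Total interest on Option 1 = 48 × $878.75 − $34,000 = $8,180.00.
Option 2: monthly rate = 10.75%/12 = 0.0089583; payment = 34,000 × 0.0089583 / (1 − (1+0.0089583)^−36) = $1,109.10.
Total interest on Option 2 = 36 × $1,109.10 − $34,000 = $5,927.60.
Option 2 is lower by $2,252.40.

Option 2 by $2,252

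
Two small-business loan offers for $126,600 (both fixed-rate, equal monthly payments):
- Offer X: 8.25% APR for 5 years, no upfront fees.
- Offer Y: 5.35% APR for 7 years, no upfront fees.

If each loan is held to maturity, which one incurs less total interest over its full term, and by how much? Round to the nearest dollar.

Offer X: at 8.25% the monthly rate is 0.0068750, so the payment is 126,600 × 0.0068750 / (1 − 1.0068750^−60) = $2,582.17.
Total interest on Offer X = 60 × $2,582.17 − $126,600 = $28,330.20.
Offer Y: at 5.35% the monthly rate is 0.0044583, so the payment is 126,600 × 0.0044583 / (1 − 1.0044583^−84) = $1,810.25.
Total interest on Offer Y = 84 × $1,810.25 − $126,600 = $25,461.00.
Offer Y is lower by $2,869.20.

Offer Y by $2,869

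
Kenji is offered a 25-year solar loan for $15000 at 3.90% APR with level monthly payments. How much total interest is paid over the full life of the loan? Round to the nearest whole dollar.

At 3.90% the monthly rate is 0.0032500, so the payment is 15,000 × 0.0032500 / (1 − 1.0032500^−300) = $78.35.
Total paid = 300 × $78.35 = $23,505.00; interest = $23,505.00 − $15,000 = $8,505.00.

$8,505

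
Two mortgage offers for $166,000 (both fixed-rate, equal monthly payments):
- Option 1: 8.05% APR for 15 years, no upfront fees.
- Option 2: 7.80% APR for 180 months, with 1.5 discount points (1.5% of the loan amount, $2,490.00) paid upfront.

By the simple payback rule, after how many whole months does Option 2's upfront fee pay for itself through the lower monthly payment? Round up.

105 months

Option 1: at 8.05% the monthly rate is 0.0067083, so the payment is 166,000 × 0.0067083 / (1 − 1.0067083^−180) = $1,591.18.
Option 2: at 7.80% the monthly rate is 0.0065000, so the payment is 166,000 × 0.0065000 / (1 − 1.0065000^−180) = $1,567.28.
Monthly savings = $1,591.18 − $1,567.28 = $23.90.
Break-even = $2,490.00 / $23.90 = 104.18 → 105 months.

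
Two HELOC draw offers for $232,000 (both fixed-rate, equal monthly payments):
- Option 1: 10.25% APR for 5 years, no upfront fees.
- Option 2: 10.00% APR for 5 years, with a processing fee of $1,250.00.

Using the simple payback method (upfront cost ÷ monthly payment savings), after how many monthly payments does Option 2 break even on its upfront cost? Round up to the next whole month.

Option 1: monthly rate = 10.25%/12 = 0.0085417; payment = 232,000 × 0.0085417 / (1 − (1+0.0085417)^−60) = $4,957.90.
Option 2: monthly rate = 10%/12 = 0.0083333; payment = 232,000 × 0.0083333 / (1 − (1+0.0083333)^−60) = $4,929.31.
Monthly savings = $4,957.90 − $4,929.31 = $28.59.
Break-even = $1,250.00 / $28.59 = 43.72 → 44 months.

44 months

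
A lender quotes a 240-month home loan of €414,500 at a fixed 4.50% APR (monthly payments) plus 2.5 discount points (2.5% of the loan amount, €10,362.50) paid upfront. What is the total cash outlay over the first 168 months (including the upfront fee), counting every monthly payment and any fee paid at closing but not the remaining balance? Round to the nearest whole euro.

Monthly rate = 4.5%/12 = 0.0037500; payment = 414,500 × 0.0037500 / (1 − (1+0.0037500)^−240) = €2,622.33.
Total outlay = 168 × €2,622.33 + €10,362.50 = €450,913.94.

€450,914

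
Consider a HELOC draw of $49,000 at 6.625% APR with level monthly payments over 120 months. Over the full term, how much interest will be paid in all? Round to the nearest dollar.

At 6.625% the monthly rate is 0.0055208, so the payment is 49,000 × 0.0055208 / (1 − 1.0055208^−120) = $559.51.
Total paid = 120 × $559.51 = $67,141.20; interest = $67,141.20 − $49,000 = $18,141.20.

$18,141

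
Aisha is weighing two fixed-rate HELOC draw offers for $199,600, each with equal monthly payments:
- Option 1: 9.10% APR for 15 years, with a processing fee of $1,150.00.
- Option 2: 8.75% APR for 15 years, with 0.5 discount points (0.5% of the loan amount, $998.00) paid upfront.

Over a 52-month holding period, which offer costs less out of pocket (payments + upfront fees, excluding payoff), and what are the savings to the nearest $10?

Option 2 by $2,310

Option 1: monthly rate = 9.1%/12 = 0.0075833; payment = 199,600 × 0.0075833 / (1 − (1+0.0075833)^−180) = $2,036.37.
Option 2: at 8.75% the monthly rate is 0.0072917, so the payment is 199,600 × 0.0072917 / (1 − 1.0072917^−180) = $1,994.90.
Over 52 months: Option 1 costs 52 × $2,036.37 + $1,150.00 = $107,041.24; Option 2 costs 52 × $1,994.90 + $998.00 = $104,732.80.
Option 2 is cheaper by $107,041.24 − $104,732.80 = $2,308.44.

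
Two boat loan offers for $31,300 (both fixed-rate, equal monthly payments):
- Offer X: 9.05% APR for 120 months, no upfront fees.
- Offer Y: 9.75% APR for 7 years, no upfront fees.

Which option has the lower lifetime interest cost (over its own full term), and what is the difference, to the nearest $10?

Offer X: monthly rate = 9.05%/12 = 0.0075417; payment = 31,300 × 0.0075417 / (1 − (1+0.0075417)^−120) = $397.34.
Total interest on Offer X = 120 × $397.34 − $31,300 = $16,380.80.
Offer Y: monthly rate = 9.75%/12 = 0.0081250; payment = 31,300 × 0.0081250 / (1 − (1+0.0081250)^−84) = $515.58.
Total interest on Offer Y = 84 × $515.58 − $31,300 = $12,008.72.
Offer Y is lower by $4,372.08.

Offer Y by $4,370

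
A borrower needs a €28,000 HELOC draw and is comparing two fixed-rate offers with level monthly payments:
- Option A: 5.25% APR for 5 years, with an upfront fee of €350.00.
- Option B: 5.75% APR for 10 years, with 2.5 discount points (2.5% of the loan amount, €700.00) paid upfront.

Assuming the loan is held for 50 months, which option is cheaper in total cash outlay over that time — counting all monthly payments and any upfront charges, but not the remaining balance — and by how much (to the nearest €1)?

Option B by €10,863

Option A: monthly rate = 5.25%/12 = 0.0043750; payment = 28,000 × 0.0043750 / (1 − (1+0.0043750)^−60) = €531.61.
Option B: monthly rate = 5.75%/12 = 0.0047917; payment = 28,000 × 0.0047917 / (1 − (1+0.0047917)^−120) = €307.35.
Over 50 months: Option A costs 50 × €531.61 + €350.00 = €26,930.50; Option B costs 50 × €307.35 + €700.00 = €16,067.50.
Option B is cheaper by €26,930.50 − €16,067.50 = €10,863.00.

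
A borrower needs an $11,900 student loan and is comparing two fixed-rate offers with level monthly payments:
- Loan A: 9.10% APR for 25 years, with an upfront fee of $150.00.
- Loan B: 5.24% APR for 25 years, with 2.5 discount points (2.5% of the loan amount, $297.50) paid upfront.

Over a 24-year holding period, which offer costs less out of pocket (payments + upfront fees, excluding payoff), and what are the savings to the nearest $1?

Loan A: at 9.10% the monthly rate is 0.0075833, so the payment is 11,900 × 0.0075833 / (1 − 1.0075833^−300) = $100.68.
Loan B: monthly rate = 5.24%/12 = 0.0043667; payment = 11,900 × 0.0043667 / (1 − (1+0.0043667)^−300) = $71.24.
Over 288 months: Loan A costs 288 × $100.68 + $150.00 = $29,145.84; Loan B costs 288 × $71.24 + $297.50 = $20,814.62.
Loan B is cheaper by $29,145.84 − $20,814.62 = $8,331.22.

Loan B by $8,331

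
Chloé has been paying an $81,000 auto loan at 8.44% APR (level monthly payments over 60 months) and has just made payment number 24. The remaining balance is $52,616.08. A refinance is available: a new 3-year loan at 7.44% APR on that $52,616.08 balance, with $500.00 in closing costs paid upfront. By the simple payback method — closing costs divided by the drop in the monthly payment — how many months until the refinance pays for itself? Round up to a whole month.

21 months

Current payment = 81,000 × 8.44%/12 / (1 − (1+0.0070333)^−60) = $1,659.50.
Refinanced payment = 52,616.08 × 0.0062000 / (1 − (1+0.0062000)^−36) = $1,635.24.
Monthly savings = $1,659.50 − $1,635.24 = $24.26.
Break-even = $500.00 / $24.26 = 20.61 → 21 months.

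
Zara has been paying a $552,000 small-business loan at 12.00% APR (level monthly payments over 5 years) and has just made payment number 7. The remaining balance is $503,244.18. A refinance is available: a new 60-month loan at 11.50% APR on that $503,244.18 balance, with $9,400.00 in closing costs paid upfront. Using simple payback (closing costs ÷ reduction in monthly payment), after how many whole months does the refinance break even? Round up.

8 months

Current payment = 552,000 × 12%/12 / (1 − (1+0.0100000)^−60) = $12,278.94.
Refinanced payment = 503,244.18 × 0.0095833 / (1 − (1+0.0095833)^−60) = $11,067.65.
Monthly savings = $12,278.94 − $11,067.65 = $1,211.29.
Break-even = $9,400.00 / $1,211.29 = 7.76 → 8 months.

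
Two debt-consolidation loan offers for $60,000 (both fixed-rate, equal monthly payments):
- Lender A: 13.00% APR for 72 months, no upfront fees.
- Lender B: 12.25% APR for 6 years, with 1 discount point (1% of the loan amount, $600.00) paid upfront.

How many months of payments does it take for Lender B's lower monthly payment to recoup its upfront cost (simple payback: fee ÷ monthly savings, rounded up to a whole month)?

Lender A: at 13.00% the monthly rate is 0.0108333, so the payment is 60,000 × 0.0108333 / (1 − 1.0108333^−72) = $1,204.45.
Lender B: monthly rate = 12.25%/12 = 0.0102083; payment = 60,000 × 0.0102083 / (1 − (1+0.0102083)^−72) = $1,180.83.
Monthly savings = $1,204.45 − $1,180.83 = $23.62.
Break-even = $600.00 / $23.62 = 25.40 → 26 months.

26 months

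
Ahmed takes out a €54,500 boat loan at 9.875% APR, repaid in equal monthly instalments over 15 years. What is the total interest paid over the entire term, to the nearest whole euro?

€50,170

At 9.875% the monthly rate is 0.0082292, so the payment is 54,500 × 0.0082292 / (1 − 1.0082292^−180) = €581.50.
Total paid = 180 × €581.50 = €104,670.00; interest = €104,670.00 − €54,500 = €50,170.00.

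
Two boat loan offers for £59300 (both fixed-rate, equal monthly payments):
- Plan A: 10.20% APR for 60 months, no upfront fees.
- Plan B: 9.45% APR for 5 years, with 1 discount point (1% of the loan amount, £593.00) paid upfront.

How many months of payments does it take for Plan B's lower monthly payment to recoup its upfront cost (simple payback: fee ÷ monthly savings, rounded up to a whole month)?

28 months

Plan A: monthly rate = 10.2%/12 = 0.0085000; payment = 59,300 × 0.0085000 / (1 − (1+0.0085000)^−60) = £1,265.79.
Plan B: at 9.45% the monthly rate is 0.0078750, so the payment is 59,300 × 0.0078750 / (1 − 1.0078750^−60) = £1,243.96.
Monthly savings = £1,265.79 − £1,243.96 = £21.83.
Break-even = £593.00 / £21.83 = 27.16 → 28 months.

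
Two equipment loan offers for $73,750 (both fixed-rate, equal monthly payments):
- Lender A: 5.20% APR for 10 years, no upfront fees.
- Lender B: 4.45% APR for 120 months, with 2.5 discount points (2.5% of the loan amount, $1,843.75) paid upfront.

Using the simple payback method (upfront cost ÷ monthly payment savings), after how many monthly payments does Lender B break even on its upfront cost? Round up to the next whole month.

69 months

Lender A: monthly rate = 5.2%/12 = 0.0043333; payment = 73,750 × 0.0043333 / (1 − (1+0.0043333)^−120) = $789.46.
Lender B: at 4.45% the monthly rate is 0.0037083, so the payment is 73,750 × 0.0037083 / (1 − 1.0037083^−120) = $762.56.
Monthly savings = $789.46 − $762.56 = $26.90.
Break-even = $1,843.75 / $26.90 = 68.54 → 69 months.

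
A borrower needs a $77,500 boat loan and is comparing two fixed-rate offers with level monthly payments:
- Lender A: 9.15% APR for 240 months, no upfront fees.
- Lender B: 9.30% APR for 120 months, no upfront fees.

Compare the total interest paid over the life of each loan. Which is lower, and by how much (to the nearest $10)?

Lender B by $49,820

Lender A: at 9.15% the monthly rate is 0.0076250, so the payment is 77,500 × 0.0076250 / (1 − 1.0076250^−240) = $704.78.
Total interest on Lender A = 240 × $704.78 − $77,500 = $91,647.20.
Lender B: at 9.30% the monthly rate is 0.0077500, so the payment is 77,500 × 0.0077500 / (1 − 1.0077500^−120) = $994.36.
Total interest on Lender B = 120 × $994.36 − $77,500 = $41,823.20.
Lender B is lower by $49,824.00.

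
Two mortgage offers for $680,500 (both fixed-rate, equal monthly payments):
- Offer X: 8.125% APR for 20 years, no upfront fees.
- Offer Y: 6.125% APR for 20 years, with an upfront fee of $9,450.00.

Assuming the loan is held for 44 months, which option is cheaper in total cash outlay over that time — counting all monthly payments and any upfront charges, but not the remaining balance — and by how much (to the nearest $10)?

Offer Y by $26,650

Offer X: at 8.125% the monthly rate is 0.0067708, so the payment is 680,500 × 0.0067708 / (1 − 1.0067708^−240) = $5,745.03.
Offer Y: at 6.125% the monthly rate is 0.0051042, so the payment is 680,500 × 0.0051042 / (1 − 1.0051042^−240) = $4,924.51.
Over 44 months: Offer X costs 44 × $5,745.03 = $252,781.32; Offer Y costs 44 × $4,924.51 + $9,450.00 = $226,128.44.
Offer Y is cheaper by $252,781.32 − $226,128.44 = $26,652.88.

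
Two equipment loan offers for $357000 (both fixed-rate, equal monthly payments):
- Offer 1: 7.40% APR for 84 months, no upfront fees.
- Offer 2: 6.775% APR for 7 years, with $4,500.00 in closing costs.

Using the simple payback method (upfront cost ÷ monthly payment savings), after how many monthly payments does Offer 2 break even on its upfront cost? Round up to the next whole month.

42 months

Offer 1: monthly rate = 7.4%/12 = 0.0061667; payment = 357,000 × 0.0061667 / (1 − (1+0.0061667)^−84) = $5,458.16.
Offer 2: monthly rate = 6.775%/12 = 0.0056458; payment = 357,000 × 0.0056458 / (1 − (1+0.0056458)^−84) = $5,348.91.
Monthly savings = $5,458.16 − $5,348.91 = $109.25.
Break-even = $4,500.00 / $109.25 = 41.19 → 42 months.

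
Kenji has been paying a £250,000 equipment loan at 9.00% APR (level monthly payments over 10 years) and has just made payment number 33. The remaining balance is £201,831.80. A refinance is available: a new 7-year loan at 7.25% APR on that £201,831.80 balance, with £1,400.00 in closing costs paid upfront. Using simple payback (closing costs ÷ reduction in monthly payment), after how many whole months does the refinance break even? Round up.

15 months

Current payment = 250,000 × 9%/12 / (1 − (1+0.0075000)^−120) = £3,166.89.
Refinanced payment = 201,831.80 × 0.0060417 / (1 − (1+0.0060417)^−84) = £3,070.91.
Monthly savings = £3,166.89 − £3,070.91 = £95.98.
Break-even = £1,400.00 / £95.98 = 14.59 → 15 months.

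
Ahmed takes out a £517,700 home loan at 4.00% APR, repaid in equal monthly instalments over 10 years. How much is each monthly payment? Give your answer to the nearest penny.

Monthly rate = 4%/12 = 0.0033333; payment = 517,700 × 0.0033333 / (1 − (1+0.0033333)^−120) = £5,241.46.

£5,241.46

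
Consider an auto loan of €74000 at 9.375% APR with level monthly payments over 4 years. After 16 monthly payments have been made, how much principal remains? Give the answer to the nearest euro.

With monthly rate i = 9.375%/12 = 0.0078125, the balance after k of n payments is P · [(1+i)^n − (1+i)^k] / [(1+i)^n − 1].
(1+0.0078125)^48 = 1.45287266 and (1+0.0078125)^16 = 1.13259816, so the balance is 74,000 × (1.45287266 − 1.13259816) / (1.45287266 − 1) = €52,333.28.

€52,333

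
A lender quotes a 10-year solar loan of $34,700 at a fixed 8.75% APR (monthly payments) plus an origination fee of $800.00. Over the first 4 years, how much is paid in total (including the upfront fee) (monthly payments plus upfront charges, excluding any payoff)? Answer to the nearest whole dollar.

At 8.75% the monthly rate is 0.0072917, so the payment is 34,700 × 0.0072917 / (1 − 1.0072917^−120) = $434.88.
Total outlay = 48 × $434.88 + $800.00 = $21,674.24.

$21,674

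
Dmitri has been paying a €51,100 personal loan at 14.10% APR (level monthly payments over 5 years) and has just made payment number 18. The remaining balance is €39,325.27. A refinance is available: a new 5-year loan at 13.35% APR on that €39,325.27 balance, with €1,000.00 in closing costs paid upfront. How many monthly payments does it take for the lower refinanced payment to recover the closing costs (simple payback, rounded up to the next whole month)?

Current payment = 51,100 × 14.1%/12 / (1 − (1+0.0117500)^−60) = €1,191.66.
Refinanced payment = 39,325.27 × 0.0111250 / (1 − (1+0.0111250)^−60) = €901.83.
Monthly savings = €1,191.66 − €901.83 = €289.83.
Break-even = €1,000.00 / €289.83 = 3.45 → 4 months.

4 months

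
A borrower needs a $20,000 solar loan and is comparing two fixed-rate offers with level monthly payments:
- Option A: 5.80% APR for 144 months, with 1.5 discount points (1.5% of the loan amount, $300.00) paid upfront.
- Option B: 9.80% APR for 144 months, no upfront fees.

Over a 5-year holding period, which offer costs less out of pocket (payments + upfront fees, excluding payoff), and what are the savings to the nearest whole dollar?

Option A: at 5.80% the monthly rate is 0.0048333, so the payment is 20,000 × 0.0048333 / (1 − 1.0048333^−144) = $193.11.
Option B: monthly rate = 9.8%/12 = 0.0081667; payment = 20,000 × 0.0081667 / (1 − (1+0.0081667)^−144) = $236.71.
Over 60 months: Option A costs 60 × $193.11 + $300.00 = $11,886.60; Option B costs 60 × $236.71 = $14,202.60.
Option A is cheaper by $14,202.60 − $11,886.60 = $2,316.00.

Option A by $2,316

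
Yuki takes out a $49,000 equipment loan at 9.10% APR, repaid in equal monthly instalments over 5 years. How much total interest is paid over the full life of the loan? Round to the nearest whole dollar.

At 9.10% the monthly rate is 0.0075833, so the payment is 49,000 × 0.0075833 / (1 − 1.0075833^−60) = $1,019.54.
Total paid = 60 × $1,019.54 = $61,172.40; interest = $61,172.40 − $49,000 = $12,172.40.

$12,172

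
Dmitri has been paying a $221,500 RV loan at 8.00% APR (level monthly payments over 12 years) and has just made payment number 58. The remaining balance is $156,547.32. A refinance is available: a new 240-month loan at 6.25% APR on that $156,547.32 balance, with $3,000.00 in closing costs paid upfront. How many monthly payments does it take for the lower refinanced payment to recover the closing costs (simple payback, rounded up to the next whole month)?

3 months

Current payment = 221,500 × 8%/12 / (1 − (1+0.0066667)^−144) = $2,397.63.
Refinanced payment = 156,547.32 × 0.0052083 / (1 − (1+0.0052083)^−240) = $1,144.25.
Monthly savings = $2,397.63 − $1,144.25 = $1,253.38.
Break-even = $3,000.00 / $1,253.38 = 2.39 → 3 months.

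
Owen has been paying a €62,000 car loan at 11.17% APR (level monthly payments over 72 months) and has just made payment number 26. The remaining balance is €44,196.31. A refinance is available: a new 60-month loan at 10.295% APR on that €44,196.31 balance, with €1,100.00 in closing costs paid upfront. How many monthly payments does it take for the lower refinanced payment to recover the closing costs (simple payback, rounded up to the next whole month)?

5 months

Current payment = 62,000 × 11.17%/12 / (1 − (1+0.0093083)^−72) = €1,185.52.
Refinanced payment = 44,196.31 × 0.0085792 / (1 − (1+0.0085792)^−60) = €945.47.
Monthly savings = €1,185.52 − €945.47 = €240.05.
Break-even = €1,100.00 / €240.05 = 4.58 → 5 months.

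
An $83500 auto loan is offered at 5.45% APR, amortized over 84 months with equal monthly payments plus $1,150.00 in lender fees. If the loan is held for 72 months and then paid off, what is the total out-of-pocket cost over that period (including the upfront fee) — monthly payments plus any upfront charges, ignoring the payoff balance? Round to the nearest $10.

Monthly rate = 5.45%/12 = 0.0045417; payment = 83,500 × 0.0045417 / (1 − (1+0.0045417)^−84) = $1,197.92.
Total outlay = 72 × $1,197.92 + $1,150.00 = $87,400.24.

$87,400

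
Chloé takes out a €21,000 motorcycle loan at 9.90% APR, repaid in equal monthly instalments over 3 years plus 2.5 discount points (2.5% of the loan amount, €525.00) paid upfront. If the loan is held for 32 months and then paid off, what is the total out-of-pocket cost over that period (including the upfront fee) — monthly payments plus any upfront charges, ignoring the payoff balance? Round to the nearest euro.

€22,177

Monthly rate = 9.9%/12 = 0.0082500; payment = 21,000 × 0.0082500 / (1 − (1+0.0082500)^−36) = €676.63.
Total outlay = 32 × €676.63 + €525.00 = €22,177.16.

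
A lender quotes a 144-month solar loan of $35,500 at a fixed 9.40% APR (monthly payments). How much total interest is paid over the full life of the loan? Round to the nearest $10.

At 9.40% the monthly rate is 0.0078333, so the payment is 35,500 × 0.0078333 / (1 − 1.0078333^−144) = $412.04.
Total paid = 144 × $412.04 = $59,333.76; interest = $59,333.76 − $35,500 = $23,833.76.

$23,830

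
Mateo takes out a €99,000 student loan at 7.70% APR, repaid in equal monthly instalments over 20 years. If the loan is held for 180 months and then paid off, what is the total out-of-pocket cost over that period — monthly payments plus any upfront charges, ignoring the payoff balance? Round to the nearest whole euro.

Monthly rate = 7.7%/12 = 0.0064167; payment = 99,000 × 0.0064167 / (1 − (1+0.0064167)^−240) = €809.69.
Total outlay = 180 × €809.69 = €145,744.20.

€145,744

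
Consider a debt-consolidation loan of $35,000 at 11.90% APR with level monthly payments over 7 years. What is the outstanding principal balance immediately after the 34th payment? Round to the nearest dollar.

With monthly rate i = 11.9%/12 = 0.0099167, the balance after k of n payments is P · [(1+i)^n − (1+i)^k] / [(1+i)^n − 1].
(1+0.0099167)^84 = 2.29079018 and (1+0.0099167)^34 = 1.39864772, so the balance is 35,000 × (2.29079018 − 1.39864772) / (2.29079018 − 1) = $24,190.60.

$24,191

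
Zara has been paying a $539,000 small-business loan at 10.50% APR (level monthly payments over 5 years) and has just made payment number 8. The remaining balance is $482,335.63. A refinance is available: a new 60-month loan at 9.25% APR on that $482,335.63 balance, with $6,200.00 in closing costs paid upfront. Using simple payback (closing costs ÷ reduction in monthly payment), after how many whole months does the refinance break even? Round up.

Current payment = 539,000 × 10.5%/12 / (1 − (1+0.0087500)^−60) = $11,585.21.
Refinanced payment = 482,335.63 × 0.0077083 / (1 − (1+0.0077083)^−60) = $10,071.12.
Monthly savings = $11,585.21 − $10,071.12 = $1,514.09.
Break-even = $6,200.00 / $1,514.09 = 4.09 → 5 months.

5 months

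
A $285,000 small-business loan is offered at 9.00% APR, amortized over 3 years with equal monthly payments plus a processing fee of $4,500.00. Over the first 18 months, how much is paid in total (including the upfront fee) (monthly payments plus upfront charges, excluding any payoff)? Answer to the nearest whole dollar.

At 9.00% the monthly rate is 0.0075000, so the payment is 285,000 × 0.0075000 / (1 − 1.0075000^−36) = $9,062.92.
Total outlay = 18 × $9,062.92 + $4,500.00 = $167,632.56.

$167,633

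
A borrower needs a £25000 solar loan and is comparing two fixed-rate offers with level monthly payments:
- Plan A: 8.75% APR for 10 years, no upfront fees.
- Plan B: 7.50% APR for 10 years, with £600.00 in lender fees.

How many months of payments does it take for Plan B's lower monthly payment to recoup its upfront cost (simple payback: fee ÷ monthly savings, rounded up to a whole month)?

37 months

Plan A: monthly rate = 8.75%/12 = 0.0072917; payment = 25,000 × 0.0072917 / (1 − (1+0.0072917)^−120) = £313.32.
Plan B: monthly rate = 7.5%/12 = 0.0062500; payment = 25,000 × 0.0062500 / (1 − (1+0.0062500)^−120) = £296.75.
Monthly savings = £313.32 − £296.75 = £16.57.
Break-even = £600.00 / £16.57 = 36.21 → 37 months.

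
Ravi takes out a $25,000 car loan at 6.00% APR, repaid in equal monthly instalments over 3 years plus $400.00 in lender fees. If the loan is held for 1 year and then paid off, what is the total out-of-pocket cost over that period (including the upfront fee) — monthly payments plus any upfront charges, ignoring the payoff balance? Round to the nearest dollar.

Monthly rate = 6%/12 = 0.0050000; payment = 25,000 × 0.0050000 / (1 − (1+0.0050000)^−36) = $760.55.
Total outlay = 12 × $760.55 + $400.00 = $9,526.60.

$9,527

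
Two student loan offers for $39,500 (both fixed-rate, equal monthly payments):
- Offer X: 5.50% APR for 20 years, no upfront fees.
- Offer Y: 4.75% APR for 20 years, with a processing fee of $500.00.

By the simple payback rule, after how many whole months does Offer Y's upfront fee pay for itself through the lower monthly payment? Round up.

Offer X: at 5.50% the monthly rate is 0.0045833, so the payment is 39,500 × 0.0045833 / (1 − 1.0045833^−240) = $271.72.
Offer Y: monthly rate = 4.75%/12 = 0.0039583; payment = 39,500 × 0.0039583 / (1 − (1+0.0039583)^−240) = $255.26.
Monthly savings = $271.72 − $255.26 = $16.46.
Break-even = $500.00 / $16.46 = 30.38 → 31 months.

31 months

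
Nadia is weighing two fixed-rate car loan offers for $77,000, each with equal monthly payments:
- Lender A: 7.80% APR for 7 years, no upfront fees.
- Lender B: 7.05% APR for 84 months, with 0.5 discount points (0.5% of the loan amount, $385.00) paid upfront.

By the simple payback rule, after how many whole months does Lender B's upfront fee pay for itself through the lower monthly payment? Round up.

Lender A: at 7.80% the monthly rate is 0.0065000, so the payment is 77,000 × 0.0065000 / (1 − 1.0065000^−84) = $1,192.48.
Lender B: monthly rate = 7.05%/12 = 0.0058750; payment = 77,000 × 0.0058750 / (1 − (1+0.0058750)^−84) = $1,164.02.
Monthly savings = $1,192.48 − $1,164.02 = $28.46.
Break-even = $385.00 / $28.46 = 13.53 → 14 months.

14 months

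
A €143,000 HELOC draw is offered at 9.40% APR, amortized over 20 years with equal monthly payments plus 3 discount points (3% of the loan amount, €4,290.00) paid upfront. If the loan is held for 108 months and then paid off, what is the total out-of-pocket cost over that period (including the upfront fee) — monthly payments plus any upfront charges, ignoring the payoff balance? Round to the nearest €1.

€147,241

Monthly rate = 9.4%/12 = 0.0078333; payment = 143,000 × 0.0078333 / (1 − (1+0.0078333)^−240) = €1,323.62.
Total outlay = 108 × €1,323.62 + €4,290.00 = €147,240.96.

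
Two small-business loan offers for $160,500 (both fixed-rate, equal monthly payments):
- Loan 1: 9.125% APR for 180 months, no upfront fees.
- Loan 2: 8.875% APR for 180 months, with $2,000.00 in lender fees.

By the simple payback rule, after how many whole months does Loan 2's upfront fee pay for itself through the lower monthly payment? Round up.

Loan 1: monthly rate = 9.125%/12 = 0.0076042; payment = 160,500 × 0.0076042 / (1 − (1+0.0076042)^−180) = $1,639.85.
Loan 2: at 8.875% the monthly rate is 0.0073958, so the payment is 160,500 × 0.0073958 / (1 − 1.0073958^−180) = $1,615.98.
Monthly savings = $1,639.85 − $1,615.98 = $23.87.
Break-even = $2,000.00 / $23.87 = 83.79 → 84 months.

84 months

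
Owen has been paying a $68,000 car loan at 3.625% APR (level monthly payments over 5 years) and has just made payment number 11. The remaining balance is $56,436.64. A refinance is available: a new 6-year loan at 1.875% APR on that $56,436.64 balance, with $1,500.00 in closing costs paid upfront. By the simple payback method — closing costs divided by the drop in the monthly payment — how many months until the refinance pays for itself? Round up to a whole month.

Current payment = 68,000 × 3.625%/12 / (1 − (1+0.0030208)^−60) = $1,240.85.
Refinanced payment = 56,436.64 × 0.0015625 / (1 − (1+0.0015625)^−72) = $829.37.
Monthly savings = $1,240.85 − $829.37 = $411.48.
Break-even = $1,500.00 / $411.48 = 3.65 → 4 months.

4 months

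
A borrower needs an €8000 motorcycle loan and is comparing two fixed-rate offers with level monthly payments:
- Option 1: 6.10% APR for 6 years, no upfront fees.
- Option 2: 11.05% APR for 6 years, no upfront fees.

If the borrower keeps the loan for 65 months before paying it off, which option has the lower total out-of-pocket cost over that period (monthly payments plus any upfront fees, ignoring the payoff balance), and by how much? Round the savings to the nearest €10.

Option 1 by €1,270

Option 1: at 6.10% the monthly rate is 0.0050833, so the payment is 8,000 × 0.0050833 / (1 − 1.0050833^−72) = €132.96.
Option 2: monthly rate = 11.05%/12 = 0.0092083; payment = 8,000 × 0.0092083 / (1 − (1+0.0092083)^−72) = €152.48.
Over 65 months: Option 1 costs 65 × €132.96 = €8,642.40; Option 2 costs 65 × €152.48 = €9,911.20.
Option 1 is cheaper by €9,911.20 − €8,642.40 = €1,268.80.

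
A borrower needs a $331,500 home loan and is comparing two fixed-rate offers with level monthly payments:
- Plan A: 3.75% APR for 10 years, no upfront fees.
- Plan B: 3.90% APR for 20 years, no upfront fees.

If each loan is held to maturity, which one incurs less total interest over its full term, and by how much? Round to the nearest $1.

Plan A: at 3.75% the monthly rate is 0.0031250, so the payment is 331,500 × 0.0031250 / (1 − 1.0031250^−120) = $3,317.03.
Total interest on Plan A = 120 × $3,317.03 − $331,500 = $66,543.60.
Plan B: at 3.90% the monthly rate is 0.0032500, so the payment is 331,500 × 0.0032500 / (1 − 1.0032500^−240) = $1,991.40.
Total interest on Plan B = 240 × $1,991.40 − $331,500 = $146,436.00.
Plan A is lower by $79,892.40.

Plan A by $79,892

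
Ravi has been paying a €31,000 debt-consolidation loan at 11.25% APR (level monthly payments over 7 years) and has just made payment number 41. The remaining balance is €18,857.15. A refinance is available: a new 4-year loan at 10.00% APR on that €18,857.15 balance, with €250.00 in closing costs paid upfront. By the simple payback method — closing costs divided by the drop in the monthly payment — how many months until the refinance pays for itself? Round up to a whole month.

Current payment = 31,000 × 11.25%/12 / (1 − (1+0.0093750)^−84) = €534.88.
Refinanced payment = 18,857.15 × 0.0083333 / (1 − (1+0.0083333)^−48) = €478.27.
Monthly savings = €534.88 − €478.27 = €56.61.
Break-even = €250.00 / €56.61 = 4.42 → 5 months.

5 months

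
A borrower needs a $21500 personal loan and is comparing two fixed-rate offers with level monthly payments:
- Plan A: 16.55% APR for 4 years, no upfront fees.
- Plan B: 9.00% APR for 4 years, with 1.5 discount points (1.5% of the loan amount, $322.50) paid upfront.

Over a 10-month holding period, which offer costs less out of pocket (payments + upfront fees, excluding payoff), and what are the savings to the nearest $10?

Plan B by $480

Plan A: at 16.55% the monthly rate is 0.0137917, so the payment is 21,500 × 0.0137917 / (1 − 1.0137917^−48) = $615.39.
Plan B: monthly rate = 9%/12 = 0.0075000; payment = 21,500 × 0.0075000 / (1 − (1+0.0075000)^−48) = $535.03.
Over 10 months: Plan A costs 10 × $615.39 = $6,153.90; Plan B costs 10 × $535.03 + $322.50 = $5,672.80.
Plan B is cheaper by $6,153.90 − $5,672.80 = $481.10.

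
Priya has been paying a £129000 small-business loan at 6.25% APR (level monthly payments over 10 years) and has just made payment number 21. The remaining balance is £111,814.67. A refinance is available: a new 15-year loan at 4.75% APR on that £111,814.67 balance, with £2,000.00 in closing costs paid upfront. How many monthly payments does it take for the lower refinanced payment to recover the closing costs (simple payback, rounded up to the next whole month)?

Current payment = 129,000 × 6.25%/12 / (1 − (1+0.0052083)^−120) = £1,448.41.
Refinanced payment = 111,814.67 × 0.0039583 / (1 − (1+0.0039583)^−180) = £869.73.
Monthly savings = £1,448.41 − £869.73 = £578.68.
Break-even = £2,000.00 / £578.68 = 3.46 → 4 months.

4 months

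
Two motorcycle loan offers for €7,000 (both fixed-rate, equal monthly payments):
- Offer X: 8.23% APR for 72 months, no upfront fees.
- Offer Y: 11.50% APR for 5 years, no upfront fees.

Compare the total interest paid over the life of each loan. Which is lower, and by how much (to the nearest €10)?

Offer X: monthly rate = 8.23%/12 = 0.0068583; payment = 7,000 × 0.0068583 / (1 − (1+0.0068583)^−72) = €123.52.
Total interest on Offer X = 72 × €123.52 − €7,000 = €1,893.44.
Offer Y: at 11.50% the monthly rate is 0.0095833, so the payment is 7,000 × 0.0095833 / (1 − 1.0095833^−60) = €153.95.
Total interest on Offer Y = 60 × €153.95 − €7,000 = €2,237.00.
Offer X is lower by €343.56.

Offer X by €340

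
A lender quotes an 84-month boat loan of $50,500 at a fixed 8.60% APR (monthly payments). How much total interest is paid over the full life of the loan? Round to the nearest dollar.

At 8.60% the monthly rate is 0.0071667, so the payment is 50,500 × 0.0071667 / (1 − 1.0071667^−84) = $802.28.
Total paid = 84 × $802.28 = $67,391.52; interest = $67,391.52 − $50,500 = $16,891.52.

$16,892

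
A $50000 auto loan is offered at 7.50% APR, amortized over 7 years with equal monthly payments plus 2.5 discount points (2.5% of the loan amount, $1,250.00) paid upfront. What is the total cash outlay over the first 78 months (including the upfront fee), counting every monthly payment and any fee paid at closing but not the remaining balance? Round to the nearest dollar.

$61,069

Monthly rate = 7.5%/12 = 0.0062500; payment = 50,000 × 0.0062500 / (1 − (1+0.0062500)^−84) = $766.91.
Total outlay = 78 × $766.91 + $1,250.00 = $61,068.98.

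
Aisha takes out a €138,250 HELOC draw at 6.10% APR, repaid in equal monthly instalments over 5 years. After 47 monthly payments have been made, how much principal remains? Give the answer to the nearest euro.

With monthly rate i = 6.1%/12 = 0.0050833, the balance after k of n payments is P · [(1+i)^n − (1+i)^k] / [(1+i)^n − 1].
(1+0.0050833)^60 = 1.35557729 and (1+0.0050833)^47 = 1.26910442, so the balance is 138,250 × (1.35557729 − 1.26910442) / (1.35557729 − 1) = €33,621.03.

€33,621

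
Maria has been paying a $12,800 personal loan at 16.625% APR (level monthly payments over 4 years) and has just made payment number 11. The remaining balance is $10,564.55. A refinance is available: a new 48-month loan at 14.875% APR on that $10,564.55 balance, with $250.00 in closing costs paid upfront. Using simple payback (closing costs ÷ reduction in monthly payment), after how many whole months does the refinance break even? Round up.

Current payment = 12,800 × 16.625%/12 / (1 − (1+0.0138542)^−48) = $366.87.
Refinanced payment = 10,564.55 × 0.0123958 / (1 − (1+0.0123958)^−48) = $293.35.
Monthly savings = $366.87 − $293.35 = $73.52.
Break-even = $250.00 / $73.52 = 3.40 → 4 months.

4 months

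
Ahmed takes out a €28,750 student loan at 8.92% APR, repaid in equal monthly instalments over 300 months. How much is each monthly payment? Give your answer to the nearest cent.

At 8.92% the monthly rate is 0.0074333, so the payment is 28,750 × 0.0074333 / (1 − 1.0074333^−300) = €239.70.

€239.70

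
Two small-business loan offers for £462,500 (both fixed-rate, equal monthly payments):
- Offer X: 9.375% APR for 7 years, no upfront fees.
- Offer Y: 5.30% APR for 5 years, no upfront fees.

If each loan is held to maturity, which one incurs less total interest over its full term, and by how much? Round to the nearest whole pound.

Offer Y by £104,980

Offer X: monthly rate = 9.375%/12 = 0.0078125; payment = 462,500 × 0.0078125 / (1 − (1+0.0078125)^−84) = £7,529.52.
Total interest on Offer X = 84 × £7,529.52 − £462,500 = £169,979.68.
Offer Y: at 5.30% the monthly rate is 0.0044167, so the payment is 462,500 × 0.0044167 / (1 − 1.0044167^−60) = £8,791.66.
Total interest on Offer Y = 60 × £8,791.66 − £462,500 = £64,999.60.
Offer Y is lower by £104,980.08.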